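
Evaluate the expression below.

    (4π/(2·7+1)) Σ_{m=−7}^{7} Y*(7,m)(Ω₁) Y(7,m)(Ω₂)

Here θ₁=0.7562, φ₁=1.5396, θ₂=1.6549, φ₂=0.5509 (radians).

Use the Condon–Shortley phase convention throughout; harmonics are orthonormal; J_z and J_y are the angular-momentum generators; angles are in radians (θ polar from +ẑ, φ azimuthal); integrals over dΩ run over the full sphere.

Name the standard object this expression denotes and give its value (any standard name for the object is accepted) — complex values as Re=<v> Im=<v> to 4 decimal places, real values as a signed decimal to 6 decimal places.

This sum is the spherical-harmonic addition theorem: it equals the Legendre polynomial P_l(cos γ) of the angle γ between the two directions.
Summing Y*_{l m}(θ₁,φ₁)·Y_{l m}(θ₂,φ₂) over m ∈ [−7, 7]; prefactor 4π/(2·7+1) = 0.837758:
  m=-7: (-0.00776 - 0.03496j) × (-0.36843 + 0.31970j) = 0.01403 + 0.01040j  (running Σ = 0.01403 + 0.01040j)
  m=-6: (-0.13957 + 0.02643j) × (0.15181 - 0.02509j) = -0.02052 + 0.00751j  (running Σ = -0.00649 + 0.01791j)
  m=-5: (0.05097 + 0.32415j) × (0.30319 + 0.12360j) = -0.02461 + 0.10458j  (running Σ = -0.03110 + 0.12249j)
  m=-4: (0.45550 - 0.05714j) × (-0.10454 - 0.14254j) = -0.05576 - 0.05895j  (running Σ = -0.08686 + 0.06354j)
  m=-3: (-0.02712 - 0.28890j) × (-0.02276 - 0.27726j) = -0.07948 + 0.01409j  (running Σ = -0.16634 + 0.07763j)
  m=-2: (0.16928 - 0.01058j) × (-0.08394 + 0.16567j) = -0.01246 + 0.02893j  (running Σ = -0.17880 + 0.10657j)
  m=-1: (-0.01176 - 0.37692j) × (-0.22082 + 0.13566j) = 0.05373 + 0.08164j  (running Σ = -0.12507 + 0.18820j)
  m=0: (0.05971 + 0.00000j) × (0.18821 + 0.00000j) = 0.01124 + 0.00000j  (running Σ = -0.11383 + 0.18820j)
  m=1: (0.01176 - 0.37692j) × (0.22082 + 0.13566j) = 0.05373 - 0.08164j  (running Σ = -0.06010 + 0.10657j)
  m=2: (0.16928 + 0.01058j) × (-0.08394 - 0.16567j) = -0.01246 - 0.02893j  (running Σ = -0.07256 + 0.07763j)
  m=3: (0.02712 - 0.28890j) × (0.02276 - 0.27726j) = -0.07948 - 0.01409j  (running Σ = -0.15204 + 0.06354j)
  m=4: (0.45550 + 0.05714j) × (-0.10454 + 0.14254j) = -0.05576 + 0.05895j  (running Σ = -0.20781 + 0.12249j)
  m=5: (-0.05097 + 0.32415j) × (-0.30319 + 0.12360j) = -0.02461 - 0.10458j  (running Σ = -0.23242 + 0.01791j)
  m=6: (-0.13957 - 0.02643j) × (0.15181 + 0.02509j) = -0.02052 - 0.00751j  (running Σ = -0.25294 + 0.01040j)
  m=7: (0.00776 - 0.03496j) × (0.36843 + 0.31970j) = 0.01403 - 0.01040j  (running Σ = -0.23891 + 0.00000j)
Total Σ_m = -0.23891 + 0.00000j. Multiply by 0.837758: -0.20015 + 0.00000j. P_7(cos γ) = -0.200145

Legendre polynomial (addition theorem), -0.200145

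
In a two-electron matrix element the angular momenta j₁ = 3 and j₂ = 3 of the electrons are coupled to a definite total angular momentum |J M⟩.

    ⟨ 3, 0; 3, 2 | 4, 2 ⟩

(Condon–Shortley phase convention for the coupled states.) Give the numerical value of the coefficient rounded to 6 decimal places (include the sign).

+0.139573  (= +√(3/154))

j₁+j₂−J=2  J+j₁−j₂=4  J−j₁+j₂=4  j₁+j₂+J+1=11
(j₁±m₁, j₂±m₂, J±M) = (3,3,5,1,6,2)
P² = 124416/77
sum k=1..2:
  [1] −1/96 = -1/96
  [2] +1/72 = 1/72
S = 1/288
C² = P²·S² = 3/154 ; C = +0.139573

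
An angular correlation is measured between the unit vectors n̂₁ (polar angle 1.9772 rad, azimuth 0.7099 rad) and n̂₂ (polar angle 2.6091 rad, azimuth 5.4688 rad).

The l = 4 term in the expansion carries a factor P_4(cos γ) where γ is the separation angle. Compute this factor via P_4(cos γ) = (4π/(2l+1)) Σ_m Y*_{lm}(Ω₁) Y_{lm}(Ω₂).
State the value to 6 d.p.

Expand P_4 via completeness: Σ_{m} conj(Y_{4,m}) at Ω₁ times Y_{4,m} at Ω₂ —
  [-4]  conj(Y_{4,-4})(Ω₁) = -0.300775+0.093698i ; Y_{4,-4}(Ω₂) = -0.029200-0.003401i ; Δ = +0.009101-0.001713i
  [-3]  conj(Y_{4,-3})(Ω₁) = +0.203338-0.325121i ; Y_{4,-3}(Ω₂) = +0.108066-0.090734i ; Δ = -0.007526-0.053584i
  [-2]  conj(Y_{4,-2})(Ω₁) = +0.003986+0.026196i ; Y_{4,-2}(Ω₂) = -0.020961+0.361157i ; Δ = -0.009545+0.000890i
  [-1]  conj(Y_{4,-1})(Ω₁) = +0.248338+0.213410i ; Y_{4,-1}(Ω₂) = -0.311838-0.330462i ; Δ = -0.006917-0.148616i
  [+0]  conj(Y_{4,0})(Ω₁) = -0.088158-0.000000i ; Y_{4,0}(Ω₂) = +0.001631+0.000000i ; Δ = -0.000144-0.000000i
  [+1]  conj(Y_{4,1})(Ω₁) = -0.248338+0.213410i ; Y_{4,1}(Ω₂) = +0.311838-0.330462i ; Δ = -0.006917+0.148616i
  [+2]  conj(Y_{4,2})(Ω₁) = +0.003986-0.026196i ; Y_{4,2}(Ω₂) = -0.020961-0.361157i ; Δ = -0.009545-0.000890i
  [+3]  conj(Y_{4,3})(Ω₁) = -0.203338-0.325121i ; Y_{4,3}(Ω₂) = -0.108066-0.090734i ; Δ = -0.007526+0.053584i
  [+4]  conj(Y_{4,4})(Ω₁) = -0.300775-0.093698i ; Y_{4,4}(Ω₂) = -0.029200+0.003401i ; Δ = +0.009101+0.001713i
Σ over m = -0.029916-0.000000i; ×(4π/9) → -0.041770-0.000000i. Real part: -0.041770

-0.041770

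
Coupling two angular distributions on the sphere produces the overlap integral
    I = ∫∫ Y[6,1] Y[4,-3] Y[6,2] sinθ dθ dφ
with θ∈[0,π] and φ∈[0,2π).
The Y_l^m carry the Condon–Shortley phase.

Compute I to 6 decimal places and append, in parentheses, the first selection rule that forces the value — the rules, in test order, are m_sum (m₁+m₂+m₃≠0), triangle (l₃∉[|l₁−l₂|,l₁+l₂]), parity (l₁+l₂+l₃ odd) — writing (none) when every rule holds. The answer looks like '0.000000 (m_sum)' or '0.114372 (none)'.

Rules hold: Σm=0, L=16 even, 2≤6≤10.
N = 13·9·13 = 1521
Δ = 4!·8!·4!/17! = 1/15315300
Racah Σ t=0..4: t=0:+1/829440 t=1:−1/25920 t=2:+1/9216 t=3:−1/25920 t=4:+1/829440 = 7/207360
⇒ 3j(6 4 6; 0 0 0)² = 28/2431, sgn +1
Racah Σ t=0..1: t=0:+1/103680 t=1:−1/82944 = -1/414720
⇒ 3j(6 4 6; 1 -3 2)² = 49/43758, sgn -1
4πI² = N·(3j₀)²·(3jₘ)² = 686/34969
I = -1·√(0.0196174/4π) = -0.03951077
No selection rule forces the value: the integral is nonzero (none).

-0.039511 (none)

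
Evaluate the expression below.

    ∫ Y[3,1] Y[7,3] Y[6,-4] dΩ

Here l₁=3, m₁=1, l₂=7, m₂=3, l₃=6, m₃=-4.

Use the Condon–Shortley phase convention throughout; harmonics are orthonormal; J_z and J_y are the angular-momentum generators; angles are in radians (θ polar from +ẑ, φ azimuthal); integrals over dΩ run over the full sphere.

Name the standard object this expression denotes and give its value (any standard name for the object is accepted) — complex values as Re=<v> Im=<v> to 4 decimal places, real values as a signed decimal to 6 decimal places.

This is a Gaunt coefficient — the integral of a triple product of spherical harmonics over the sphere.
Checks pass: Σm=0; 16 even; l₃=6∈[4,10].
(2·3+1)(2·7+1)(2·6+1) = 1365
Δ: 4! 2! 10! / 17! → 1/2042040
sum: t=1:−1/207360 t=2:+1/57600 t=3:−1/207360 = 1/129600
3j²(3 7 6; 0 0 0) = Δ·Π!·Σ² = 168/12155  (sign +1)
sum: t=0:+1/174182400 t=1:−1/2177280 t=2:+1/645120 = 191/174182400
3j²(3 7 6; 1 3 -4) = Δ·Π!·Σ² = 36481/2042040  (sign +1)
combine: 4πI² = 1365·168/12155·36481/2042040 = 766101/2272985
take √, sign +1: I = 0.16377205

Gaunt coefficient, +0.163772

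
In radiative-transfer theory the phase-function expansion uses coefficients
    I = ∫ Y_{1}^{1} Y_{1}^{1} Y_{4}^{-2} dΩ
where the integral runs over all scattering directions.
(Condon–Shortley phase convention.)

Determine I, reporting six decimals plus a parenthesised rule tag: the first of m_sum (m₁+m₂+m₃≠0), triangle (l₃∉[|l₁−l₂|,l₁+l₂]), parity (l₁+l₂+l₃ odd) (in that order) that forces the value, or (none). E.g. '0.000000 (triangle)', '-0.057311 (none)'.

0.000000 (triangle)

|1−1|≤4≤1+1 violated ⇒ I = 0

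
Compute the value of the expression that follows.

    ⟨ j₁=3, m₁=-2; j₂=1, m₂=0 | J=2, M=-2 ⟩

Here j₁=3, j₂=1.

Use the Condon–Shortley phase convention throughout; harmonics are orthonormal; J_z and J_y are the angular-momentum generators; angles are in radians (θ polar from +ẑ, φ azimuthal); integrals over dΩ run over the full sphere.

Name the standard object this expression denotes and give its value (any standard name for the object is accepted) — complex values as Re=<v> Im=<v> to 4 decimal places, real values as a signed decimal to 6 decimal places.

Clebsch–Gordan coefficient, −√(5/21) ≈ -0.487950

This is a Clebsch–Gordan (vector-coupling) coefficient.
triangle: 2!×4!×0!/7! = 48/5040
(j±m)!: 1!×5!×1!×1!×0!×4! = 2880
prefactor² = (2J+1)×Δ×N² = 960/7
  k=1: −1/(1!×1!×4!×0!×0!×0!) = -1/24
Σ = -1/24  ⇒  CG² = 960/7×(-1/24)² = 5/21
CG = −√(5/21) = -0.487950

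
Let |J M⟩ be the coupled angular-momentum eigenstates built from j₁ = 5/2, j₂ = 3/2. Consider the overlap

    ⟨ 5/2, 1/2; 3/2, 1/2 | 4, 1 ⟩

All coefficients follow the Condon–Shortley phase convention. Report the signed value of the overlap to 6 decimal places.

j₁+j₂−J=0  J+j₁−j₂=5  J−j₁+j₂=3  j₁+j₂+J+1=9
(j₁±m₁, j₂±m₂, J±M) = (3,2,2,1,5,3)
P² = 2160/7
sum k=0..0:
  [0] +1/24 = 1/24
S = 1/24
C² = P²·S² = 15/28 ; C = +0.731925

+0.731925  (= +√(15/28))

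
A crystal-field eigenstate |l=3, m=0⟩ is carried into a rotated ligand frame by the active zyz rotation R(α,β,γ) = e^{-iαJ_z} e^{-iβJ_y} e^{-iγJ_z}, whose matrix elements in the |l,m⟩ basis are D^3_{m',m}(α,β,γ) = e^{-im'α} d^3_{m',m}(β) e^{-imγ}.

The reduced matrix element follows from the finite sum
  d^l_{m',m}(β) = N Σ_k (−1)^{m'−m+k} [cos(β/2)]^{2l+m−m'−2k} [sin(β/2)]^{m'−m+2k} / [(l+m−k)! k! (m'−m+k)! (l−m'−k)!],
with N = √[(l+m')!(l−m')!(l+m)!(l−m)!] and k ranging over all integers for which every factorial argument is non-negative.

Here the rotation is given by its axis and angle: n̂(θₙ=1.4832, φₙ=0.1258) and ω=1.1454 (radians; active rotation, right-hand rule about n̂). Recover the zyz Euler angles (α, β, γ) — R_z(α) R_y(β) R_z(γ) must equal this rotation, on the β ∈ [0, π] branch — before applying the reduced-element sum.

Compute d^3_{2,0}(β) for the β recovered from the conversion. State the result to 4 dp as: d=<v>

d=0.4718

Axis–angle → zyz. n̂ = (sinθₙcosφₙ, sinθₙsinφₙ, cosθₙ) = (+0.988294, +0.124987, +0.087484), ω = 1.1454.
R = I cosω + sinω [n̂]ₓ + (1−cosω) n̂n̂ᵀ gives
  R = [+0.986330, -0.007139, +0.164628; +0.152235, +0.421857, -0.893790; -0.063068, +0.906634, +0.417177]
β = atan2(√(R₁₃²+R₂₃²), R₃₃) = 1.140460; α = atan2(R₂₃, R₁₃) mod 2π = 4.894538; γ = atan2(R₃₂, −R₃₁) mod 2π = 1.501345
d^3_{2,0}(β=1.1405) via the finite sum:
c=cos(1.140460/2)=0.841777, s=sin(1.140460/2)=0.539825; N=√[120·1·6·6]=65.726707
Admissible k: 0..1 (factorial args all ≥0)
  k=0: (−1)^2·65.7267/(12)·0.8418^4·0.5398^2 = +0.801411
  k=1: (−1)^3·65.7267/(12)·0.8418^2·0.5398^4 = -0.329586
d^3_{2,0}(1.1405) = +0.801411 -0.329586 = +0.471826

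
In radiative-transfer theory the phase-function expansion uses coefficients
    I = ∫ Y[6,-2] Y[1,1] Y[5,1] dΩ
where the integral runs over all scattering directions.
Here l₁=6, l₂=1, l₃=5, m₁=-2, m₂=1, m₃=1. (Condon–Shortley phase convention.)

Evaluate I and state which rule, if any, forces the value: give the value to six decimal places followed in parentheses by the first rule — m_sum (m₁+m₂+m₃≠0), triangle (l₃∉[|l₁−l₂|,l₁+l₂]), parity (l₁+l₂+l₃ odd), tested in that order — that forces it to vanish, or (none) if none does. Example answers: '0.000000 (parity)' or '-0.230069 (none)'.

0.216205 (none)

Rules hold: Σm=0, L=12 even, 5≤5≤7.
N = 13·3·11 = 429
Δ = 2!·10!·0!/13! = 1/858
Racah Σ t=1..1: t=1:−1/14400 = -1/14400
⇒ 3j(6 1 5; 0 0 0)² = 6/143, sgn +1
Racah Σ t=2..2: t=2:+1/34560 = 1/34560
⇒ 3j(6 1 5; -2 1 1)² = 14/429, sgn +1
4πI² = N·(3j₀)²·(3jₘ)² = 84/143
I = +1·√(0.587413/4π) = 0.21620548
No selection rule forces the value: the integral is nonzero (none).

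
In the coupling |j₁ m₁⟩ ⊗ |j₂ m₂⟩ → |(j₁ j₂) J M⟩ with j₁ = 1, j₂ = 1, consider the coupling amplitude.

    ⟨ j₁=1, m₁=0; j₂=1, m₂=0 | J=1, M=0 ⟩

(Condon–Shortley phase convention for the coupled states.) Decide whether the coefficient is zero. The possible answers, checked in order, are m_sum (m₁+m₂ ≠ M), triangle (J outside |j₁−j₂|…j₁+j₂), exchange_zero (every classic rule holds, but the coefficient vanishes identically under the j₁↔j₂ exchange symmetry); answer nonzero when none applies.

exchange_zero

m-sum: m₁+m₂ = 0+0 = 0, M = 0  ✓
triangle: |j₁−j₂| = 0 ≤ J = 1 ≤ j₁+j₂ = 2  ✓
exchange: j₁=j₂ and m₁=m₂, and (−1)^(j₁+j₂−J) = (−1)^1 = −1 forces ⟨j₁m₁;j₂m₂|JM⟩ = −⟨j₂m₂;j₁m₁|JM⟩ = −⟨j₁m₁;j₂m₂|JM⟩ ⇒ the coefficient vanishes identically
Racah sum check: Σ_k collapses to 0 ⇒ CG = 0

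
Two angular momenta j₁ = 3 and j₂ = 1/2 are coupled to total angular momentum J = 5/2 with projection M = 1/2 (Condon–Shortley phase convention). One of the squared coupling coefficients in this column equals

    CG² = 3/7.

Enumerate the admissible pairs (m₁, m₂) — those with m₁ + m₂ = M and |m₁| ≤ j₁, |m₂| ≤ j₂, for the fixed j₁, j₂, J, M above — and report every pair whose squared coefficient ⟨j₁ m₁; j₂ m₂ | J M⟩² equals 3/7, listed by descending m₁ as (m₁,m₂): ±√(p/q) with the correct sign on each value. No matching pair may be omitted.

Admissible pairs with m₁+m₂ = M = 1/2: (0,1/2), (1,-1/2)
  (m₁,m₂)=(1,-1/2): CG² = 4/7, CG = +√(4/7)
  (m₁,m₂)=(0,1/2): CG² = 3/7, CG = −√(3/7)   ← matches the target
Pairs with CG² = 3/7: (0,1/2): −√(3/7)

(0,1/2): −√(3/7)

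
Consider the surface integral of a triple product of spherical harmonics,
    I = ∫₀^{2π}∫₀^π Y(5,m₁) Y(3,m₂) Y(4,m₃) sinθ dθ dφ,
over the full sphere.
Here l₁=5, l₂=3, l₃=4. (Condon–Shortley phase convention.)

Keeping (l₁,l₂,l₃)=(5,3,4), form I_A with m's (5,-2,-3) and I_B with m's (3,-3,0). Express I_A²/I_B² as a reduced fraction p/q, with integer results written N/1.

7/6

Shared (l₁,l₂,l₃)=(5,3,4): N and (l;000)² cancel in I_A²/I_B².
A: Δ = 4!·6!·2!/13! = 1/180180; Racah Σ t=0..0: t=0:+1/17280 = 1/17280; ⇒ 3j(5 3 4; 5 -2 -3)² = 35/858, sgn -1
B: Δ = 4!·6!·2!/13! = 1/180180; Racah Σ t=0..0: t=0:+1/2304 = 1/2304; ⇒ 3j(5 3 4; 3 -3 0)² = 5/143, sgn +1
I_A²/I_B² = (35/858)/(5/143) = 7/6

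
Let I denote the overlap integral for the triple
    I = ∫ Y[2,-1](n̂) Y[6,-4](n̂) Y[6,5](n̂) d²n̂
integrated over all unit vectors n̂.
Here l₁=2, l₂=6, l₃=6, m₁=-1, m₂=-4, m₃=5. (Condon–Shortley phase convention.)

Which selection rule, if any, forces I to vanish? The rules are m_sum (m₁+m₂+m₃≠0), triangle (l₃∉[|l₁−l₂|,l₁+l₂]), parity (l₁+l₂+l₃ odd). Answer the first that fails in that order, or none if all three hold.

m₁+m₂+m₃ = -1 − 4 + 5 = 0  ✓
triangle: |2−6|=4 ≤ l₃=6 ≤ 2+6=8  ✓
parity: l₁+l₂+l₃ = 14 is even  ✓

none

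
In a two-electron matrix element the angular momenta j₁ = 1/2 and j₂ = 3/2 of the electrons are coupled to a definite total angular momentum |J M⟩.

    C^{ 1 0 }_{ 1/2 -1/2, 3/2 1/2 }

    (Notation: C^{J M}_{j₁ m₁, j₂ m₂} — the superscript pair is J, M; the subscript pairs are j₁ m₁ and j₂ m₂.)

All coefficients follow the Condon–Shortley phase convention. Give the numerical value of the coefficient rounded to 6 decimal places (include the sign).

−√(1/2) ≈ -0.707107

√[3·1!0!2!/4! · 0!1!2!1!1!1!] = √(1/2)
  +(−1)^1/∏(1,0,0,1,0,1)! = -1  (running -1)
⟨..|..⟩ = √(1/2)·(-1) = -0.707107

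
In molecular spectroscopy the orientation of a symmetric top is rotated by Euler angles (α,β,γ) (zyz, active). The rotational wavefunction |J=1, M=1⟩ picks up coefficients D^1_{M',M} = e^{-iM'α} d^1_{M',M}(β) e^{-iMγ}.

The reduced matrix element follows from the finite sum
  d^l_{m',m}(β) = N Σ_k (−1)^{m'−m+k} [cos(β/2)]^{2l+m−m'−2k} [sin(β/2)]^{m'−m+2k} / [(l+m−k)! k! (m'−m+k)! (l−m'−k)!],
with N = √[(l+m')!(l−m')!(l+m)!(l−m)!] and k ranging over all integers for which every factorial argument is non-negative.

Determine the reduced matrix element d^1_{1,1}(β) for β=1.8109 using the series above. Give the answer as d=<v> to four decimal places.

d^1_{1,1}(β=1.8109) via the finite sum:
With c≡cos(β/2)=0.617332 and s≡sin(β/2)=0.786703, N=[2·1·2·1]^{1/2}=2.000000
k∈{0} keeps every argument non-negative
  k=0: (−1)^0·2.0000/(2)·0.6173^2·0.7867^0 = +0.381098
d^1_{1,1}(1.8109) = +0.381098

d=0.3811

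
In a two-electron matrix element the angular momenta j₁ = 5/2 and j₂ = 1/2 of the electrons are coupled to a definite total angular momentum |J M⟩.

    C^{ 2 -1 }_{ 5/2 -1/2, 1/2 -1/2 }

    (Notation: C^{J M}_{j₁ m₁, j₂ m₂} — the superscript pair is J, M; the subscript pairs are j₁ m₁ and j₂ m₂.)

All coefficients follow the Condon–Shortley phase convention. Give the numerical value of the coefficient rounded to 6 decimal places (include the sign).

+√(1/3) = +0.577350

triangle: 1!×4!×0!/6! = 24/720
(j±m)!: 2!×3!×0!×1!×1!×3! = 72
prefactor² = (2J+1)×Δ×N² = 12
  k=0: +1/(0!×1!×3!×0!×1!×0!) = 1/6
Σ = 1/6  ⇒  CG² = 12×(1/6)² = 1/3
CG = +√(1/3) = +0.577350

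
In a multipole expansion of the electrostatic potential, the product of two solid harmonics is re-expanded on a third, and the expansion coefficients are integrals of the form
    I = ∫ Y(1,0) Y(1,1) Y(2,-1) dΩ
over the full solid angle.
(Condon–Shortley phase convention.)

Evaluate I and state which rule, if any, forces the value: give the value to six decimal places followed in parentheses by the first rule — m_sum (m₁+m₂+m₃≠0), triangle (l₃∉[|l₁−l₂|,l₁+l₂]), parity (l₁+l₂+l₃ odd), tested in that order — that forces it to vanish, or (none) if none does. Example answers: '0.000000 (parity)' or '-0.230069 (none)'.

-0.218510 (none)

m-sum 0 ✓  L=4 even ✓  0≤2≤2 ✓
Π(2lᵢ+1) = 3×3×5 = 45
triangle coeff Δ(1,1,2) = 1/30
Σ_t [0,0]: t=0:+1/1 = 1/1
(3j)²=2/15 [(1 1 2; 0 0 0)], sign=+1
Σ_t [0,0]: t=0:+1/2 = 1/2
(3j)²=1/10 [(1 1 2; 0 1 -1)], sign=-1
⇒ 4πI² = 3/5
I = (-1)√(3/5/(4π)) = -0.21850969
No selection rule forces the value: the integral is nonzero (none).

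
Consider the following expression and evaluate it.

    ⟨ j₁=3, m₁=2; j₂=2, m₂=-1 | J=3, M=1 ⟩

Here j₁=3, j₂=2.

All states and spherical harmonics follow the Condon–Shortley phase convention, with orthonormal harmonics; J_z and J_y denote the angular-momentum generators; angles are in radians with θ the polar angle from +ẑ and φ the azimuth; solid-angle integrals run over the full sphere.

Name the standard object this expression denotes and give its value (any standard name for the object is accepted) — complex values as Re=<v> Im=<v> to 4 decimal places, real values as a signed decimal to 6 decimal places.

Clebsch–Gordan coefficient, +√(1/4) ≈ +0.500000

This is a Clebsch–Gordan (vector-coupling) coefficient.
triangle: 2!·4!·2!/9! = 96/362880
(j±m)!: 5!·1!·1!·3!·4!·2! = 34560
prefactor² = (2J+1)·Δ·N² = 64
  k=0: +1/(0!·2!·1!·1!·3!·1!) = 1/12
  k=1: −1/(1!·1!·0!·0!·4!·2!) = -1/48
Σ = 1/16  ⇒  CG² = 64·(1/16)² = 1/4
CG = +√(1/4) = +0.500000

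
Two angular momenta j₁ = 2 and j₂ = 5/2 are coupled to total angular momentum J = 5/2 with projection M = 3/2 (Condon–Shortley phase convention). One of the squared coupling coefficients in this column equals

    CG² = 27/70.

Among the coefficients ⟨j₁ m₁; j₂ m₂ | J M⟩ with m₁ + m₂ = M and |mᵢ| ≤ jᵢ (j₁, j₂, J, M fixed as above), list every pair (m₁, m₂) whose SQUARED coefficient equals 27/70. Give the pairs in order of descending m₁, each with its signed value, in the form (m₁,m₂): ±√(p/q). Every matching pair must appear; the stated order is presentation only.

(2,-1/2): +√(27/70)

Admissible pairs with m₁+m₂ = M = 3/2: (-1,5/2), (0,3/2), (1,1/2), (2,-1/2)
  (m₁,m₂)=(2,-1/2): CG² = 27/70, CG = +√(27/70)   ← matches the target
  (m₁,m₂)=(1,1/2): CG² = 6/35, CG = −√(6/35)
  (m₁,m₂)=(0,3/2): CG² = 1/70, CG = −√(1/70)
  (m₁,m₂)=(-1,5/2): CG² = 3/7, CG = +√(3/7)
Pairs with CG² = 27/70: (2,-1/2): +√(27/70)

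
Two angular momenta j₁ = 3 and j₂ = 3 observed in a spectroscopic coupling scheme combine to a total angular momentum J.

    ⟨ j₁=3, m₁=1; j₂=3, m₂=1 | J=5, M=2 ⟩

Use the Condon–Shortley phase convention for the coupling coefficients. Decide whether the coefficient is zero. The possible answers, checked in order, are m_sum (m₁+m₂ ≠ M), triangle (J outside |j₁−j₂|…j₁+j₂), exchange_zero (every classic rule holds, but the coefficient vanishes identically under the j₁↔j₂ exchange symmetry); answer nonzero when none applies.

m-sum: m₁+m₂ = 1+1 = 2, M = 2  ✓
triangle: |j₁−j₂| = 0 ≤ J = 5 ≤ j₁+j₂ = 6  ✓
exchange: j₁=j₂ and m₁=m₂, and (−1)^(j₁+j₂−J) = (−1)^1 = −1 forces ⟨j₁m₁;j₂m₂|JM⟩ = −⟨j₂m₂;j₁m₁|JM⟩ = −⟨j₁m₁;j₂m₂|JM⟩ ⇒ the coefficient vanishes identically
Racah sum check: Σ_k collapses to 0 ⇒ CG = 0

exchange_zero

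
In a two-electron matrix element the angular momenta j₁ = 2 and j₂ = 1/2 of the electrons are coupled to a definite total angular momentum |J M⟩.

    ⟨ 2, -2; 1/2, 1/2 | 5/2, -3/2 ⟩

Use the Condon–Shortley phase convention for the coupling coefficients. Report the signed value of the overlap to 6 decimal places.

triangle: 0!*4!*1!/6! = 24/720
(j±m)!: 0!*4!*1!*0!*1!*4! = 576
prefactor² = (2J+1)*Δ*N² = 576/5
  k=0: +1/(0!*0!*4!*1!*0!*0!) = 1/24
Σ = 1/24  ⇒  CG² = 576/5*(1/24)² = 1/5
CG = +√(1/5) = +0.447214

+√(1/5) ≈ +0.447214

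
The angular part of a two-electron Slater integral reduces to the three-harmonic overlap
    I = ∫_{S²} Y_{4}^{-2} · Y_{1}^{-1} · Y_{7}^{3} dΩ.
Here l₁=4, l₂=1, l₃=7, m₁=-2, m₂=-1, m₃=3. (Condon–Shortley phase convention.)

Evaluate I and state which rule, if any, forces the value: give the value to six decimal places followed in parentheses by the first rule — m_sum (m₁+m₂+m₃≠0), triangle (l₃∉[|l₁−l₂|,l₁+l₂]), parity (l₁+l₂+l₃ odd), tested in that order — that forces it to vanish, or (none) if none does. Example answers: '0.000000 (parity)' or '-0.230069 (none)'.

0.000000 (triangle)

triangle: need 3≤l₃≤5, have 7; I=0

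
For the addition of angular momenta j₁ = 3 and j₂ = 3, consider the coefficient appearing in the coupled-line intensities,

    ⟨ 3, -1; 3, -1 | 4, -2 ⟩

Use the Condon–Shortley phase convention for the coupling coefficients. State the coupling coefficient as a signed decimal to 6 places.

−√(20/77) = -0.509647

triangle: 2!*4!*4!/11! = 1152/39916800
(j±m)!: 2!*4!*2!*4!*2!*6! = 3317760
prefactor² = (2J+1)*Δ*N² = 331776/385
  k=0: +1/(0!*2!*4!*2!*0!*2!) = 1/192
  k=1: −1/(1!*1!*3!*1!*1!*3!) = -1/36
  k=2: +1/(2!*0!*2!*0!*2!*4!) = 1/192
Σ = -5/288  ⇒  CG² = 331776/385*(-5/288)² = 20/77
CG = −√(20/77) = -0.509647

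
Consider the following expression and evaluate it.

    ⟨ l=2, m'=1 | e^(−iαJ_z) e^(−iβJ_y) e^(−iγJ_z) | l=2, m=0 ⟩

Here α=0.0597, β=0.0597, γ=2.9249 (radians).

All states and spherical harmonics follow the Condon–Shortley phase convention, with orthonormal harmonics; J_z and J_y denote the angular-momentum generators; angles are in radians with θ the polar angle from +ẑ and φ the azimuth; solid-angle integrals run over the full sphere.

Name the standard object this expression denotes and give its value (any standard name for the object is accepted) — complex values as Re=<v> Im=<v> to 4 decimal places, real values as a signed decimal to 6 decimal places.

This is a Wigner D-matrix element — the rotation-matrix element ⟨l m'| R(α,β,γ) |l m⟩ in the angular-momentum basis.
First d^2_{1,0}(β=0.0597), then the phase factors e^{-i(1)α} and e^{-i(0)γ}:
c=cos(0.059700/2)=0.999555, s=sin(0.059700/2)=0.029846; N=√[6·1·2·2]=4.898979
k: max(0,(0)−(1))=0 … min(2+(0),2−(1))=1
  k=0: (−1)^1·4.8990/(2)·0.9996^3·0.0298^1 = -0.073009
  k=1: (−1)^2·4.8990/(2)·0.9996^1·0.0298^3 = +0.000065
d^2_{1,0}(0.0597) = -0.073009 +0.000065 = -0.072944
Phases: e^{-i·(1)·0.0597}=+0.998218-0.059665i, e^{-i·(0)·2.9249}=+1.000000+0.000000i ⇒ D=-0.072814+0.004352i

Wigner D-matrix element, Re=-0.0728 Im=0.0044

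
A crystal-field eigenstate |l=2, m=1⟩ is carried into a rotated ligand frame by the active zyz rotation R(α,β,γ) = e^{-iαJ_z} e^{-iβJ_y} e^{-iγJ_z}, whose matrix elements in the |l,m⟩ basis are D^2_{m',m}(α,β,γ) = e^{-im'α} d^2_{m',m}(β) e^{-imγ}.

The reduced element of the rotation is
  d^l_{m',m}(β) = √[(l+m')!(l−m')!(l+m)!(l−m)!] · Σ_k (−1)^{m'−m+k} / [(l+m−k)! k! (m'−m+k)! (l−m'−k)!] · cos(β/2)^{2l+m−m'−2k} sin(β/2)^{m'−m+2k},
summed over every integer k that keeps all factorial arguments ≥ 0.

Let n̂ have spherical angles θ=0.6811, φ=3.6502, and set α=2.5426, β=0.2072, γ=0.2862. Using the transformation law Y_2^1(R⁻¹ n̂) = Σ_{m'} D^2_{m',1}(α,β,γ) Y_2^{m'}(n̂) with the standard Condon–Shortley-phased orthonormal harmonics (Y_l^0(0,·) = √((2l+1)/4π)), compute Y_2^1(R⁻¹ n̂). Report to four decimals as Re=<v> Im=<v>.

Re=-0.1705 Im=-0.3209

Need the full column D^2_{m',1} for m'=−2..2 at α=2.5426, β=0.2072, γ=0.2862.
cos(β/2)=0.994638, sin(β/2)=0.103415
d^2_{-2,1}: single k=3 term ⇒ +0.002200;  D = +0.000190-0.002192i
d^2_{-1,1}: k∈[2..3] ⇒ +0.031741 -0.000114 = +0.031626;  D = -0.020024+0.024480i
d^2_{0,1}: k∈[1..2] ⇒ +0.249261 -0.002695 = +0.246566;  D = +0.236537-0.069608i
d^2_{1,1}: k∈[0..1] ⇒ +0.978725 -0.031741 = +0.946984;  D = -0.901035-0.291403i
d^2_{2,1}: single k=0 term ⇒ -0.203520;  D = -0.124623-0.160903i
Y_2^{m'}(θ=0.6811,φ=3.6502) and Σ D·Y over m':
  (+0.0002-0.0022i)·(+0.0805-0.1303i)  (-0.0200+0.0245i)·(-0.3301+0.1840i)  (+0.2365-0.0696i)·(+0.2557+0.0000i)  (-0.9010-0.2914i)·(+0.3301+0.1840i)  (-0.1246-0.1609i)·(+0.0805+0.1303i)
Y_2^1(R⁻¹ n̂) = -0.170542-0.320945i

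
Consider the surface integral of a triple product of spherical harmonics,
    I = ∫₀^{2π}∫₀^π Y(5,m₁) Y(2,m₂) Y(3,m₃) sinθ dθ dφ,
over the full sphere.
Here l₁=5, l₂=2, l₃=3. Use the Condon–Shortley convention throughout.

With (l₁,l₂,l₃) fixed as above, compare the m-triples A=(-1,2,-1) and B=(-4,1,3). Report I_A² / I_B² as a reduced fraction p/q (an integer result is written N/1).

Same 5,2,3: normalisation and zero-m 3j drop out of the ratio.
A: Δ: 4! 6! 0! / 11! → 1/2310; sum: t=4:+1/1152 = 1/1152; 3j²(5 2 3; -1 2 -1) = Δ·Π!·Σ² = 1/154  (sign +1)
B: Δ: 4! 6! 0! / 11! → 1/2310; sum: t=3:−1/4320 = -1/4320; 3j²(5 2 3; -4 1 3) = Δ·Π!·Σ² = 2/55  (sign -1)
I_A²/I_B² = (1/154)/(2/55) = 5/28

5/28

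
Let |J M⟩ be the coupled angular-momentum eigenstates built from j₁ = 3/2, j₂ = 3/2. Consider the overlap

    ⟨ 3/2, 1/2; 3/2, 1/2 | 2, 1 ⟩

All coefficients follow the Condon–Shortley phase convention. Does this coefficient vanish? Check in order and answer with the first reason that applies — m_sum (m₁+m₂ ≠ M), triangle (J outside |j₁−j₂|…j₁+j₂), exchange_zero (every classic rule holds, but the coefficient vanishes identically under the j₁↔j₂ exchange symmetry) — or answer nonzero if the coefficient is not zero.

exchange_zero

m-sum: m₁+m₂ = 1/2+1/2 = 1, M = 1  ✓
triangle: |j₁−j₂| = 0 ≤ J = 2 ≤ j₁+j₂ = 3  ✓
exchange: j₁=j₂ and m₁=m₂, and (−1)^(j₁+j₂−J) = (−1)^1 = −1 forces ⟨j₁m₁;j₂m₂|JM⟩ = −⟨j₂m₂;j₁m₁|JM⟩ = −⟨j₁m₁;j₂m₂|JM⟩ ⇒ the coefficient vanishes identically
Racah sum check: Σ_k collapses to 0 ⇒ CG = 0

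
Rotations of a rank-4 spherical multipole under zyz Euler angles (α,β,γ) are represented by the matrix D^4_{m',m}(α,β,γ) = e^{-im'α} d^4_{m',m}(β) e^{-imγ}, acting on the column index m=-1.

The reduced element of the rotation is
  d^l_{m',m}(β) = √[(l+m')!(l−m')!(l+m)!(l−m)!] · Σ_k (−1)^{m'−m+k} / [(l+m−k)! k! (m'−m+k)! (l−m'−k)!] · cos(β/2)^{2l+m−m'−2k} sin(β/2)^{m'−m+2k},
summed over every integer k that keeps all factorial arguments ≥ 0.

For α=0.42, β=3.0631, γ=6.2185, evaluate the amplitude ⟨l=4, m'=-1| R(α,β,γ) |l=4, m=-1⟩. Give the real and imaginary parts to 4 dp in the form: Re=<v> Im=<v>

D^4_{-1,-1}(0.4200,3.0631,6.2185) = e^{-i·-1·0.4200}·d^4_{-1,-1}(3.0631)·e^{-i·-1·6.2185}. Compute d first:
Half-angle: c=0.039236, s=0.999230. N=√(6·120·6·120)=720.000000
k: max(0,(-1)−(-1))=0 … min(4+(-1),4−(-1))=3
  k=0: (−1)^0·720.0000/(720)·0.0392^8·0.9992^0 = +0.000000
  k=1: (−1)^1·720.0000/(48)·0.0392^6·0.9992^2 = -0.000000
  k=2: (−1)^2·720.0000/(24)·0.0392^4·0.9992^4 = +0.000071
  k=3: (−1)^3·720.0000/(72)·0.0392^2·0.9992^6 = -0.015324
d^4_{-1,-1}(3.0631) = +0.000000 -0.000000 +0.000071 -0.015324 = -0.015253
Phases: e^{-i·(-1)·0.4200}=+0.913089+0.407760i, e^{-i·(-1)·6.2185}=+0.997909-0.064640i ⇒ D=-0.014300-0.005306i

Re=-0.0143 Im=-0.0053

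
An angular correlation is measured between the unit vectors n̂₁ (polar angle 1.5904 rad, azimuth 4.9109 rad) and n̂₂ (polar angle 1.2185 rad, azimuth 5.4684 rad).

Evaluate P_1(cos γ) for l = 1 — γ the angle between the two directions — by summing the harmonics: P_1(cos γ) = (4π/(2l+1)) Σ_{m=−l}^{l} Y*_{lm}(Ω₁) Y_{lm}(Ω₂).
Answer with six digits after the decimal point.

0.789546

Expand P_1 via completeness: Σ_{m} conj(Y_{1,m}) at Ω₁ times Y_{1,m} at Ω₂ —
  m=-1: (0.068122, -0.338644) × (0.222461, 0.235935) = (0.095053, -0.059263)  (running Σ = (0.095053, -0.059263))
  m=0: (-0.009578, -0.000000) × (0.168594, 0.000000) = (-0.001615, -0.000000)  (running Σ = (0.093438, -0.059263))
  m=1: (-0.068122, -0.338644) × (-0.222461, 0.235935) = (0.095053, 0.059263)  (running Σ = (0.188490, 0.000000))
Σ over m = (0.188490, 0.000000); ×(4π/3) → (0.789546, 0.000000). Real part: 0.789546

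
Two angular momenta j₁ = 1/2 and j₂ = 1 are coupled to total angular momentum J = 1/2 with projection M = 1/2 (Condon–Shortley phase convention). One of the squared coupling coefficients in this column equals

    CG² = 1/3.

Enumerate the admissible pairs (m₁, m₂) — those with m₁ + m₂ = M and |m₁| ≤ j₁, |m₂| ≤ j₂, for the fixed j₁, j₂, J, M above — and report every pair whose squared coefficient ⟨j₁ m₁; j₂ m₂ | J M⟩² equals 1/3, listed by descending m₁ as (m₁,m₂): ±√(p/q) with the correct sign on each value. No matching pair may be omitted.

Admissible pairs with m₁+m₂ = M = 1/2: (-1/2,1), (1/2,0)
  (m₁,m₂)=(1/2,0): CG² = 1/3, CG = +√(1/3)   ← matches the target
  (m₁,m₂)=(-1/2,1): CG² = 2/3, CG = −√(2/3)
Pairs with CG² = 1/3: (1/2,0): +√(1/3)

(1/2,0): +√(1/3)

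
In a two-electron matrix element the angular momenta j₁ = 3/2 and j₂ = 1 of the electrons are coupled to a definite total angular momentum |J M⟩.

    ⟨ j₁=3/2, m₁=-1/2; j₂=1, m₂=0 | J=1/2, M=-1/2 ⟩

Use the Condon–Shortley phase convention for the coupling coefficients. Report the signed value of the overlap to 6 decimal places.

−√(1/3) ≈ -0.577350

triangle: 2!×1!×0!/4! = 2/24
(j±m)!: 1!×2!×1!×1!×0!×1! = 2
prefactor² = (2J+1)×Δ×N² = 1/3
  k=1: −1/(1!×1!×1!×0!×0!×0!) = -1
Σ = -1  ⇒  CG² = 1/3×(-1)² = 1/3
CG = −√(1/3) = -0.577350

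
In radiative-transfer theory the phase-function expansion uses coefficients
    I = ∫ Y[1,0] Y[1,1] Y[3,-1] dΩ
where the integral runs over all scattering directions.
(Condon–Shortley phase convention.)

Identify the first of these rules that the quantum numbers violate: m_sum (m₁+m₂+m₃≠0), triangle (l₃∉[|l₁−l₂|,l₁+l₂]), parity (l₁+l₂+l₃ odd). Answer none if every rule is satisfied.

triangle

Σmᵢ = 0  ✓
l₃∈[|l₁−l₂|,l₁+l₂]=[0,2] required, l₃=3 fails  ✗
Σlᵢ = 5 ⇒ odd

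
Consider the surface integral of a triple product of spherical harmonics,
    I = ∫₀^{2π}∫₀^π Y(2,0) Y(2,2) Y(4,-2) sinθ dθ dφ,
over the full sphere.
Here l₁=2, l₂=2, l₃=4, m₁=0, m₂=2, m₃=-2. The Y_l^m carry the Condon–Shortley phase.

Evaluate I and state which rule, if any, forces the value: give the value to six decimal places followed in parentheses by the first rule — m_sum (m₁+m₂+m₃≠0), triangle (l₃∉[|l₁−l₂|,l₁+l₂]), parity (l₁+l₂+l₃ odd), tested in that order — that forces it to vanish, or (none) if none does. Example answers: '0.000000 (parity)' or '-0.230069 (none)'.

Checks pass: Σm=0; 8 even; l₃=4∈[0,4].
(2·2+1)(2·2+1)(2·4+1) = 225
Δ: 0! 4! 4! / 9! → 1/630
sum: t=0:+1/16 = 1/16
3j²(2 2 4; 0 0 0) = Δ·Π!·Σ² = 2/35  (sign +1)
sum: t=0:+1/96 = 1/96
3j²(2 2 4; 0 2 -2) = Δ·Π!·Σ² = 1/42  (sign +1)
combine: 4πI² = 225·2/35·1/42 = 15/49
take √, sign +1: I = 0.15607835
No selection rule forces the value: the integral is nonzero (none).

0.156078 (none)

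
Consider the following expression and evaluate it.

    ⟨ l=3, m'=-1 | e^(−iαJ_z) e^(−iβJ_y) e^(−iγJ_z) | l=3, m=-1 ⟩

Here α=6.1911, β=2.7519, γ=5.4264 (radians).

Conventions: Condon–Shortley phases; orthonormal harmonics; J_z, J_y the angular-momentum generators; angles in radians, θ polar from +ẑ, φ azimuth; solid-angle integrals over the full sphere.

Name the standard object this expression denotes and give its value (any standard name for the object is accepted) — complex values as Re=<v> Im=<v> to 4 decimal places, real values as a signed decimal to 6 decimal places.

This is a Wigner D-matrix element — the rotation-matrix element ⟨l m'| R(α,β,γ) |l m⟩ in the angular-momentum basis.
First d^3_{-1,-1}(β=2.7519), then the phase factors e^{-i(-1)α} and e^{-i(-1)γ}:
With c≡cos(β/2)=0.193616 and s≡sin(β/2)=0.981077, N=[2·24·2·24]^{1/2}=48.000000
k∈{0,1,2} keeps every argument non-negative
  k=0: (−1)^0·48.0000/(48)·0.1936^6·0.9811^0 = +0.000053
  k=1: (−1)^1·48.0000/(6)·0.1936^4·0.9811^2 = -0.010821
  k=2: (−1)^2·48.0000/(8)·0.1936^2·0.9811^4 = +0.208375
d^3_{-1,-1}(2.7519) = +0.000053 -0.010821 +0.208375 = +0.197607
Phases: e^{-i·(-1)·6.1911}=+0.995763-0.091955i, e^{-i·(-1)·5.4264}=+0.654870-0.755741i ⇒ D=+0.115126-0.160607i

Wigner D-matrix element, Re=0.1151 Im=-0.1606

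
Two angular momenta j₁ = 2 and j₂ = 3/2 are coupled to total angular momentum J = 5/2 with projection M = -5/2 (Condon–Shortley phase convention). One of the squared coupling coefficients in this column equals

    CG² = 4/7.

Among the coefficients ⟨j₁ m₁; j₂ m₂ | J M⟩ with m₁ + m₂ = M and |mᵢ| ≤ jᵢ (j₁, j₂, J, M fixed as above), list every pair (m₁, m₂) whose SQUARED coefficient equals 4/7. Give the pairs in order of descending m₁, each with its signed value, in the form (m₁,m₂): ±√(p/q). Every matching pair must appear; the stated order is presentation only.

Admissible pairs with m₁+m₂ = M = -5/2: (-2,-1/2), (-1,-3/2)
  (m₁,m₂)=(-1,-3/2): CG² = 3/7, CG = +√(3/7)
  (m₁,m₂)=(-2,-1/2): CG² = 4/7, CG = −√(4/7)   ← matches the target
Pairs with CG² = 4/7: (-2,-1/2): −√(4/7)

(-2,-1/2): −√(4/7)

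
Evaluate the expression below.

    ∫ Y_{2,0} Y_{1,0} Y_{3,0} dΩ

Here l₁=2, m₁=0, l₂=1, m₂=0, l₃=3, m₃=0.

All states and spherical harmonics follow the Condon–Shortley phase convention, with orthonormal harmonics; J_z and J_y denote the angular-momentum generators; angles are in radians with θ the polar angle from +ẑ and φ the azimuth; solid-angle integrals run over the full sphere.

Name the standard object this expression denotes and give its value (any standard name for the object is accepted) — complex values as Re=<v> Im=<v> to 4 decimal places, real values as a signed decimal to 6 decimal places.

This is a Gaunt coefficient — the integral of a triple product of spherical harmonics over the sphere.
Rules hold: Σm=0, L=6 even, 1≤3≤3.
N = 5·3·7 = 105
Δ = 0!·4!·2!/7! = 1/105
Racah Σ t=0..0: t=0:+1/4 = 1/4
⇒ 3j(2 1 3; 0 0 0)² = 3/35, sgn -1
(m-triple is (0,0,0) — same symbol as above.)
4πI² = N·(3j₀)²·(3jₘ)² = 27/35
I = +1·√(0.771429/4π) = 0.24776670

Gaunt coefficient, +0.247767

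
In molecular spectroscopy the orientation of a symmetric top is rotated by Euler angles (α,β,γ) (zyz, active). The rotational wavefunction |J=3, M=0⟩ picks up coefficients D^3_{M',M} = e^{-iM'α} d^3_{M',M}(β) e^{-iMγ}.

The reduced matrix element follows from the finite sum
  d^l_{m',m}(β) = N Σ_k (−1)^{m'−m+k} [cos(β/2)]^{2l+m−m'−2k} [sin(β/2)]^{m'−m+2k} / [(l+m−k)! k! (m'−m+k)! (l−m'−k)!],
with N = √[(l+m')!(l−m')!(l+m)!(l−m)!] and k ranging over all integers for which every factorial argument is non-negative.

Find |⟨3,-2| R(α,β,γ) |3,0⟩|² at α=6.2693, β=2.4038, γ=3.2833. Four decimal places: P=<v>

P=0.2102

D^3_{-2,0}(6.2693,2.4038,3.2833) = e^{-i·-2·6.2693}·d^3_{-2,0}(2.4038)·e^{-i·0·3.2833}. Compute d first:
Half-angle: c=0.360586, s=0.932726. N=√(1·120·6·6)=65.726707
k∈{2,3} keeps every argument non-negative
  k=2: (−1)^0·65.7267/(12)·0.3606^4·0.9327^2 = +0.080557
  k=3: (−1)^1·65.7267/(12)·0.3606^2·0.9327^4 = -0.539008
d^3_{-2,0}(2.4038) = +0.080557 -0.539008 = -0.458450
|D^3_{-2,0}|² = |d^3_{-2,0}(β)|² = (-0.458450)² = 0.210177 (the z-rotation phases have unit modulus)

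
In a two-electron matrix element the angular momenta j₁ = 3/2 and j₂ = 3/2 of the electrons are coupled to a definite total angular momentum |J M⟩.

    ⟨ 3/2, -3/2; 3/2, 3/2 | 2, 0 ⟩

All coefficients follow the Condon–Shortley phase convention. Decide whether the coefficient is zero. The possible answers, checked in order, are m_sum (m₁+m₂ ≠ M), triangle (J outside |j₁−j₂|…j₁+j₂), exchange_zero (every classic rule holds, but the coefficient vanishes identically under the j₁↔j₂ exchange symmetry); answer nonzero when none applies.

nonzero

m-sum: m₁+m₂ = -3/2+3/2 = 0, M = 0  ✓
triangle: |j₁−j₂| = 0 ≤ J = 2 ≤ j₁+j₂ = 3  ✓
exchange: j₁≠j₂ or m₁≠m₂ — the exchange symmetry imposes no constraint here
value check: CG = −√(1/4) = -0.500000 ≠ 0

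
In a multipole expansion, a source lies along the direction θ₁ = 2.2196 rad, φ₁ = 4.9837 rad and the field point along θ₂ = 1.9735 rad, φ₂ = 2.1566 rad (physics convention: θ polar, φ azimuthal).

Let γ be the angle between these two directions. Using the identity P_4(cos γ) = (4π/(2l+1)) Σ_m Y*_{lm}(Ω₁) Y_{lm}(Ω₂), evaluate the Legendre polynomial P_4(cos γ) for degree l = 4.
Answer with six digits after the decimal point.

-0.223150

Summing Y*_{l m}(θ₁,φ₁)·Y_{l m}(θ₂,φ₂) over m ∈ [−4, 4]; prefactor 4π/(2·4+1) = 1.396263:
  m=-4: Y*=+0.083252+0.157767i  Y=-0.221248-0.227068i  product +0.017404-0.053809i
  m=-3: Y*=+0.278154-0.262716i  Y=-0.375351+0.070871i  product -0.085787+0.118324i
  m=-2: Y*=-0.282950-0.170619i  Y=-0.008269+0.019602i  product +0.005684-0.004136i
  m=-1: Y*=+0.027122-0.097500i  Y=-0.181525-0.273589i  product -0.031598+0.010278i
  m=+0: Y*=-0.347777-0.000000i  Y=-0.082732+0.000000i  product +0.028772+0.000000i
  m=+1: Y*=-0.027122-0.097500i  Y=+0.181525-0.273589i  product -0.031598-0.010278i
  m=+2: Y*=-0.282950+0.170619i  Y=-0.008269-0.019602i  product +0.005684+0.004136i
  m=+3: Y*=-0.278154-0.262716i  Y=+0.375351+0.070871i  product -0.085787-0.118324i
  m=+4: Y*=+0.083252-0.157767i  Y=-0.221248+0.227068i  product +0.017404+0.053809i
Total Σ_m = -0.159819-0.000000i. Multiply by 1.396263: -0.223150-0.000000i. P_4(cos γ) = -0.223150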